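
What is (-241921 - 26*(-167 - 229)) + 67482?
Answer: -164143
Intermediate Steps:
(-241921 - 26*(-167 - 229)) + 67482 = (-241921 - 26*(-396)) + 67482 = (-241921 + 10296) + 67482 = -231625 + 67482 = -164143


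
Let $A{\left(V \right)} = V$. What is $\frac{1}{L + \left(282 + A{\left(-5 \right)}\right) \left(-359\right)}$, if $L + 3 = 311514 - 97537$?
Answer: $\frac{1}{114531} \approx 8.7313 \cdot 10^{-6}$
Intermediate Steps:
$L = 213974$ ($L = -3 + \left(311514 - 97537\right) = -3 + 213977 = 213974$)
$\frac{1}{L + \left(282 + A{\left(-5 \right)}\right) \left(-359\right)} = \frac{1}{213974 + \left(282 - 5\right) \left(-359\right)} = \frac{1}{213974 + 277 \left(-359\right)} = \frac{1}{213974 - 99443} = \frac{1}{114531}$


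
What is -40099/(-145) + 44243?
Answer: 6455334/145 ≈ 44520.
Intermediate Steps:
-40099/(-145) + 44243 = -40099*(-1/145) + 44243 = 40099/145 + 44243 = 6455334/145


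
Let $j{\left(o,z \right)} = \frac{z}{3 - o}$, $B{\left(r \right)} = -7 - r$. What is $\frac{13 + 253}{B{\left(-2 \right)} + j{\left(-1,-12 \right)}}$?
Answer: $- \frac{133}{4} \approx -33.25$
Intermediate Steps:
$\frac{13 + 253}{B{\left(-2 \right)} + j{\left(-1,-12 \right)}} = \frac{13 + 253}{\left(-7 - -2\right) - - \frac{12}{-3 - 1}} = \frac{266}{\left(-7 + 2\right) - - \frac{12}{-4}} = \frac{266}{-5 - \left(-12\right) \left(- \frac{1}{4}\right)} = \frac{266}{-5 - 3} = \frac{266}{-8} = 266 \left(- \frac{1}{8}\right) = - \frac{133}{4}$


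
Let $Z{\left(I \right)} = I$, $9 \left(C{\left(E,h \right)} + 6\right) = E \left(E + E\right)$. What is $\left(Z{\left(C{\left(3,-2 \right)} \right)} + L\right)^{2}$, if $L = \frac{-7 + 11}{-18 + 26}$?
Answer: $\frac{49}{4} \approx 12.25$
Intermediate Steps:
$C{\left(E,h \right)} = -6 + \frac{2 E^{2}}{9}$ ($C{\left(E,h \right)} = -6 + \frac{E \left(E + E\right)}{9} = -6 + \frac{E 2 E}{9} = -6 + \frac{2 E^{2}}{9}$)
$L = \frac{1}{2}$ ($L = \frac{4}{8} = 4 \cdot \frac{1}{8} = \frac{1}{2} \approx 0.5$)
$\left(Z{\left(C{\left(3,-2 \right)} \right)} + L\right)^{2} = \left(\left(-6 + \frac{2 \cdot 3^{2}}{9}\right) + \frac{1}{2}\right)^{2} = \left(\left(-6 + \frac{2}{9} \cdot 9\right) + \frac{1}{2}\right)^{2} = \left(\left(-6 + 2\right) + \frac{1}{2}\right)^{2} = \left(-4 + \frac{1}{2}\right)^{2} = \left(- \frac{7}{2}\right)^{2} = \frac{49}{4}$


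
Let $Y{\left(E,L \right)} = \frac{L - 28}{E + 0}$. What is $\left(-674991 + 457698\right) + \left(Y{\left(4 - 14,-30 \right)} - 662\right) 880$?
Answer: $-794749$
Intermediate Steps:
$Y{\left(E,L \right)} = \frac{-28 + L}{E}$
$\left(-674991 + 457698\right) + \left(Y{\left(4 - 14,-30 \right)} - 662\right) 880 = \left(-674991 + 457698\right) + \left(\frac{-28 - 30}{4 - 14} - 662\right) 880 = -217293 + \left(\frac{1}{4 - 14} \left(-58\right) - 662\right) 880 = -217293 + \left(\frac{1}{-10} \left(-58\right) - 662\right) 880 = -217293 + \left(\left(- \frac{1}{10}\right) \left(-58\right) - 662\right) 880 = -217293 + \left(\frac{29}{5} - 662\right) 880 = -217293 - 577456 = -794749$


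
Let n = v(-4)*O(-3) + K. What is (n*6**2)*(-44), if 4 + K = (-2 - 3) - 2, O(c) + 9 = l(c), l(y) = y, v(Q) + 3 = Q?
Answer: -115632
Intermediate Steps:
v(Q) = -3 + Q
O(c) = -9 + c
K = -11 (K = -4 + ((-2 - 3) - 2) = -4 + (-5 - 2) = -4 - 7 = -11)
n = 73 (n = (-3 - 4)*(-9 - 3) - 11 = -7*(-12) - 11 = 84 - 11 = 73)
(n*6**2)*(-44) = (73*6**2)*(-44) = (73*36)*(-44) = 2628*(-44) = -115632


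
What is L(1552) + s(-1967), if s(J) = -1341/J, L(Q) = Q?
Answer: 3054125/1967 ≈ 1552.7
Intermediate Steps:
L(1552) + s(-1967) = 1552 - 1341/(-1967) = 1552 - 1341*(-1/1967) = 1552 + 1341/1967 = 3054125/1967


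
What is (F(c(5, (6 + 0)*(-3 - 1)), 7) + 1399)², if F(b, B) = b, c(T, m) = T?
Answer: 1971216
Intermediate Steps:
(F(c(5, (6 + 0)*(-3 - 1)), 7) + 1399)² = (5 + 1399)² = 1404² = 1971216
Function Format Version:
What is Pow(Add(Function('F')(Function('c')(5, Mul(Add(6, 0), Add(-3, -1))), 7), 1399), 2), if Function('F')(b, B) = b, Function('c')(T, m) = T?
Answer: 1971216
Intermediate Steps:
Pow(Add(Function('F')(Function('c')(5, Mul(Add(6, 0), Add(-3, -1))), 7), 1399), 2) = Pow(Add(5, 1399), 2) = Pow(1404, 2) = 1971216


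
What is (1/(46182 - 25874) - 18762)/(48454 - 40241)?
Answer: -381018695/166789604 ≈ -2.2844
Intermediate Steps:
(1/(46182 - 25874) - 18762)/(48454 - 40241) = (1/20308 - 18762)/8213 = (1/20308 - 18762)*(1/8213) = -381018695/20308*1/8213 = -381018695/166789604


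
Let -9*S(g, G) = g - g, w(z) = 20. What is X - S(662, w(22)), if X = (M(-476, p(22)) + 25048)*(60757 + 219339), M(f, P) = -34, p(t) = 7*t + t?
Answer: 7006321344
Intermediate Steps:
p(t) = 8*t
X = 7006321344 (X = (-34 + 25048)*(60757 + 219339) = 25014*280096 = 7006321344)
S(g, G) = 0 (S(g, G) = -(g - g)/9 = -⅑*0 = 0)
X - S(662, w(22)) = 7006321344 - 1*0 = 7006321344 + 0 = 7006321344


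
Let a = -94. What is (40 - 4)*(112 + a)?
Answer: 648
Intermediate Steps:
(40 - 4)*(112 + a) = (40 - 4)*(112 - 94) = 36*18 = 648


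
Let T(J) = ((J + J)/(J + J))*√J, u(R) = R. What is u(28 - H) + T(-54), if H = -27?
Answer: 55 + 3*I*√6 ≈ 55.0 + 7.3485*I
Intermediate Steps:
T(J) = √J (T(J) = ((2*J)/((2*J)))*√J = ((2*J)*(1/(2*J)))*√J = 1*√J = √J)
u(28 - H) + T(-54) = (28 - 1*(-27)) + √(-54) = (28 + 27) + 3*I*√6 = 55 + 3*I*√6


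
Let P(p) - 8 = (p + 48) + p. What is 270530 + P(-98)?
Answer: 270390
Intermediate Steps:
P(p) = 56 + 2*p (P(p) = 8 + ((p + 48) + p) = 8 + ((48 + p) + p) = 8 + (48 + 2*p) = 56 + 2*p)
270530 + P(-98) = 270530 + (56 + 2*(-98)) = 270530 + (56 - 196) = 270530 - 140 = 270390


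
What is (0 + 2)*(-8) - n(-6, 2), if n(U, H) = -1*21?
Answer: 5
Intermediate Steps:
n(U, H) = -21
(0 + 2)*(-8) - n(-6, 2) = (0 + 2)*(-8) - 1*(-21) = 2*(-8) + 21 = -16 + 21 = 5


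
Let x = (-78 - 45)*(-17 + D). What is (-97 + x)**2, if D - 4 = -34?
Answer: 32307856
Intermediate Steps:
D = -30 (D = 4 - 34 = -30)
x = 5781 (x = (-78 - 45)*(-17 - 30) = -123*(-47) = 5781)
(-97 + x)**2 = (-97 + 5781)**2 = 5684**2 = 32307856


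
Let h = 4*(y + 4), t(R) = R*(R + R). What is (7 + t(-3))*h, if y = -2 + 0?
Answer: 200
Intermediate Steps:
t(R) = 2*R² (t(R) = R*(2*R) = 2*R²)
y = -2
h = 8 (h = 4*(-2 + 4) = 4*2 = 8)
(7 + t(-3))*h = (7 + 2*(-3)²)*8 = (7 + 2*9)*8 = (7 + 18)*8 = 25*8 = 200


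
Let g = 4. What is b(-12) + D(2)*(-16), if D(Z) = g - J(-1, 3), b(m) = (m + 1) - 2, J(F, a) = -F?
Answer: -61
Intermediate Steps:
b(m) = -1 + m (b(m) = (1 + m) - 2 = -1 + m)
D(Z) = 3 (D(Z) = 4 - (-1)*(-1) = 4 - 1*1 = 4 - 1 = 3)
b(-12) + D(2)*(-16) = (-1 - 12) + 3*(-16) = -13 - 48 = -61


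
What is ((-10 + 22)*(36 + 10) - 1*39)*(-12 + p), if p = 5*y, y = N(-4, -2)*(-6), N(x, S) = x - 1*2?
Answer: 86184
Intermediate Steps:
N(x, S) = -2 + x (N(x, S) = x - 2 = -2 + x)
y = 36 (y = (-2 - 4)*(-6) = -6*(-6) = 36)
p = 180 (p = 5*36 = 180)
((-10 + 22)*(36 + 10) - 1*39)*(-12 + p) = ((-10 + 22)*(36 + 10) - 1*39)*(-12 + 180) = (12*46 - 39)*168 = (552 - 39)*168 = 513*168 = 86184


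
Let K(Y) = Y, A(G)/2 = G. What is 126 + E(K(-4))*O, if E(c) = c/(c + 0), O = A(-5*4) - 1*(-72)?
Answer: 158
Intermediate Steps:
A(G) = 2*G
O = 32 (O = 2*(-5*4) - 1*(-72) = 2*(-20) + 72 = -40 + 72 = 32)
E(c) = 1 (E(c) = c/c = 1)
126 + E(K(-4))*O = 126 + 1*32 = 126 + 32 = 158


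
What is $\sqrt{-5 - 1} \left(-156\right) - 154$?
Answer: $-154 - 156 i \sqrt{6} \approx -154.0 - 382.12 i$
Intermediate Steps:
$\sqrt{-5 - 1} \left(-156\right) - 154 = \sqrt{-6} \left(-156\right) - 154 = i \sqrt{6} \left(-156\right) - 154 = - 156 i \sqrt{6} - 154 = -154 - 156 i \sqrt{6}$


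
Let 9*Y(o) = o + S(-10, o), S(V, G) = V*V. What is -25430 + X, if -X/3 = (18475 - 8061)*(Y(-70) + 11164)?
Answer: -348915258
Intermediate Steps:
S(V, G) = V**2
Y(o) = 100/9 + o/9 (Y(o) = (o + (-10)**2)/9 = (o + 100)/9 = (100 + o)/9 = 100/9 + o/9)
X = -348889828 (X = -3*(18475 - 8061)*((100/9 + (1/9)*(-70)) + 11164) = -31242*((100/9 - 70/9) + 11164) = -31242*(10/3 + 11164) = -31242*33502/3 = -3*348889828/3 = -348889828)
-25430 + X = -25430 - 348889828 = -348915258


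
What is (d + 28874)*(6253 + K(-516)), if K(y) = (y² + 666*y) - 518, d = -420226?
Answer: 28046241080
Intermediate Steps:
K(y) = -518 + y² + 666*y
(d + 28874)*(6253 + K(-516)) = (-420226 + 28874)*(6253 + (-518 + (-516)² + 666*(-516))) = -391352*(6253 + (-518 + 266256 - 343656)) = -391352*(6253 - 77918) = -391352*(-71665) = 28046241080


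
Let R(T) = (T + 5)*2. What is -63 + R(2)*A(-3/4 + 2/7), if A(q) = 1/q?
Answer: -1211/13 ≈ -93.154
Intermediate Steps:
R(T) = 10 + 2*T (R(T) = (5 + T)*2 = 10 + 2*T)
-63 + R(2)*A(-3/4 + 2/7) = -63 + (10 + 2*2)/(-3/4 + 2/7) = -63 + (10 + 4)/(-3*¼ + 2*(⅐)) = -63 + 14/(-¾ + 2/7) = -63 + 14/(-13/28) = -63 + 14*(-28/13) = -63 - 392/13 = -1211/13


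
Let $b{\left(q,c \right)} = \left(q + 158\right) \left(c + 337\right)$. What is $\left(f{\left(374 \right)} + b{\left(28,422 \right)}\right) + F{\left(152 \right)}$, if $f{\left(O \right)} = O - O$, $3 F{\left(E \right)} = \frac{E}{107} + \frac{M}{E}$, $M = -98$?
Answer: $\frac{1148029071}{8132} \approx 1.4117 \cdot 10^{5}$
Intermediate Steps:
$b{\left(q,c \right)} = \left(158 + q\right) \left(337 + c\right)$
$F{\left(E \right)} = - \frac{98}{3 E} + \frac{E}{321}$ ($F{\left(E \right)} = \frac{\frac{E}{107} - \frac{98}{E}}{3} = \frac{- \frac{98}{E} + \frac{E}{107}}{3} = - \frac{98}{3 E} + \frac{E}{321}$)
$f{\left(O \right)} = 0$
$\left(f{\left(374 \right)} + b{\left(28,422 \right)}\right) + F{\left(152 \right)} = \left(0 + \left(53246 + 158 \cdot 422 + 337 \cdot 28 + 422 \cdot 28\right)\right) + \frac{-10486 + 152^{2}}{321 \cdot 152} = \left(0 + \left(53246 + 66676 + 9436 + 11816\right)\right) + \frac{1}{321} \cdot \frac{1}{152} \left(-10486 + 23104\right) = \left(0 + 141174\right) + \frac{1}{321} \cdot \frac{1}{152} \cdot 12618 = 141174 + \frac{2103}{8132} = \frac{1148029071}{8132}$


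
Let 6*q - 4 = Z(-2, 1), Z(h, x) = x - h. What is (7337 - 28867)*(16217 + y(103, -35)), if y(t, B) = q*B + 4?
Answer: -1045076965/3 ≈ -3.4836e+8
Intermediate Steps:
q = 7/6 (q = ⅔ + (1 - 1*(-2))/6 = ⅔ + (1 + 2)/6 = ⅔ + (⅙)*3 = ⅔ + ½ = 7/6 ≈ 1.1667)
y(t, B) = 4 + 7*B/6 (y(t, B) = 7*B/6 + 4 = 4 + 7*B/6)
(7337 - 28867)*(16217 + y(103, -35)) = (7337 - 28867)*(16217 + (4 + (7/6)*(-35))) = -21530*(16217 + (4 - 245/6)) = -21530*(16217 - 221/6) = -21530*97081/6 = -1045076965/3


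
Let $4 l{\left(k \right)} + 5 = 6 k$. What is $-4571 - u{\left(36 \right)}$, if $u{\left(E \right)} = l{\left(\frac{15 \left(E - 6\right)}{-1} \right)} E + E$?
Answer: $19738$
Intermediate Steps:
$l{\left(k \right)} = - \frac{5}{4} + \frac{3 k}{2}$ ($l{\left(k \right)} = - \frac{5}{4} + \frac{6 k}{4} = - \frac{5}{4} + \frac{3 k}{2}$)
$u{\left(E \right)} = E + E \left(\frac{535}{4} - \frac{45 E}{2}\right)$ ($u{\left(E \right)} = \left(- \frac{5}{4} + \frac{3 \frac{15 \left(E - 6\right)}{-1}}{2}\right) E + E = \left(- \frac{5}{4} + \frac{3 \cdot 15 \left(-6 + E\right) \left(-1\right)}{2}\right) E + E = \left(- \frac{5}{4} + \frac{3 \left(-90 + 15 E\right) \left(-1\right)}{2}\right) E + E = \left(- \frac{5}{4} + \frac{3 \left(90 - 15 E\right)}{2}\right) E + E = \left(- \frac{5}{4} - \left(-135 + \frac{45 E}{2}\right)\right) E + E = \left(\frac{535}{4} - \frac{45 E}{2}\right) E + E = E \left(\frac{535}{4} - \frac{45 E}{2}\right) + E = E + E \left(\frac{535}{4} - \frac{45 E}{2}\right)$)
$-4571 - u{\left(36 \right)} = -4571 - \frac{1}{4} \cdot 36 \left(539 - 3240\right) = -4571 - \frac{1}{4} \cdot 36 \left(-2701\right) = -4571 - -24309 = -4571 + 24309 = 19738$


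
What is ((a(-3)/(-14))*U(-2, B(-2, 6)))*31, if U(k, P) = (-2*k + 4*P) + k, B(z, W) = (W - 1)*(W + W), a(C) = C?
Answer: 11253/7 ≈ 1607.6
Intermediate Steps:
B(z, W) = 2*W*(-1 + W) (B(z, W) = (-1 + W)*(2*W) = 2*W*(-1 + W))
U(k, P) = -k + 4*P
((a(-3)/(-14))*U(-2, B(-2, 6)))*31 = ((-3/(-14))*(-1*(-2) + 4*(2*6*(-1 + 6))))*31 = ((-3*(-1/14))*(2 + 4*(2*6*5)))*31 = (3*(2 + 4*60)/14)*31 = (3*(2 + 240)/14)*31 = ((3/14)*242)*31 = (363/7)*31 = 11253/7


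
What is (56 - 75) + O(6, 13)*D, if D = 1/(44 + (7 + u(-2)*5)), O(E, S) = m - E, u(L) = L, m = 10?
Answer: -775/41 ≈ -18.902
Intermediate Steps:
O(E, S) = 10 - E
D = 1/41 (D = 1/(44 + (7 - 2*5)) = 1/(44 + (7 - 10)) = 1/(44 - 3) = 1/41 ≈ 0.024390)
(56 - 75) + O(6, 13)*D = (56 - 75) + (10 - 1*6)*(1/41) = -19 + (10 - 6)*(1/41) = -19 + 4*(1/41) = -19 + 4/41 = -775/41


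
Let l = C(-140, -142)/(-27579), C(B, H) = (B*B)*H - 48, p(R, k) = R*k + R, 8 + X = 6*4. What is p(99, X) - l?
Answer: 43632209/27579 ≈ 1582.1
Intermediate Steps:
X = 16 (X = -8 + 6*4 = -8 + 24 = 16)
p(R, k) = R + R*k
C(B, H) = -48 + H*B² (C(B, H) = B²*H - 48 = H*B² - 48 = -48 + H*B²)
l = 2783248/27579 (l = (-48 - 142*(-140)²)/(-27579) = (-48 - 142*19600)*(-1/27579) = (-48 - 2783200)*(-1/27579) = -2783248*(-1/27579) = 2783248/27579 ≈ 100.92)
p(99, X) - l = 99*(1 + 16) - 1*2783248/27579 = 99*17 - 2783248/27579 = 1683 - 2783248/27579 = 43632209/27579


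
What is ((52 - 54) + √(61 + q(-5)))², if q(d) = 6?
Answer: (-2 + √67)² ≈ 38.259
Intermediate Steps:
((52 - 54) + √(61 + q(-5)))² = ((52 - 54) + √(61 + 6))² = (-2 + √67)²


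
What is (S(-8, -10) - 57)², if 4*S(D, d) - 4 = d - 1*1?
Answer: 55225/16 ≈ 3451.6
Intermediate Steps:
S(D, d) = ¾ + d/4 (S(D, d) = 1 + (d - 1*1)/4 = 1 + (d - 1)/4 = 1 + (-1 + d)/4 = 1 + (-¼ + d/4) = ¾ + d/4)
(S(-8, -10) - 57)² = ((¾ + (¼)*(-10)) - 57)² = ((¾ - 5/2) - 57)² = (-7/4 - 57)² = (-235/4)² = 55225/16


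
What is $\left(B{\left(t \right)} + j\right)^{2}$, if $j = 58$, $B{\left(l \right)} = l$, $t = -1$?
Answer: $3249$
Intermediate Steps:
$\left(B{\left(t \right)} + j\right)^{2} = \left(-1 + 58\right)^{2} = 57^{2} = 3249$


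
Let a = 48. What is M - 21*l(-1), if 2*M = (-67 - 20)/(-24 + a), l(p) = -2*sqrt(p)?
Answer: -29/16 + 42*I ≈ -1.8125 + 42.0*I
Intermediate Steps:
M = -29/16 (M = ((-67 - 20)/(-24 + 48))/2 = (-87/24)/2 = (-87*1/24)/2 = (1/2)*(-29/8) = -29/16 ≈ -1.8125)
M - 21*l(-1) = -29/16 - (-42)*sqrt(-1) = -29/16 - (-42)*I = -29/16 + 42*I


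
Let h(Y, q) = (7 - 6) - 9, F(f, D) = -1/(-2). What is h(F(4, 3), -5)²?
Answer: 64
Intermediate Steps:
F(f, D) = ½ (F(f, D) = -1*(-½) = ½)
h(Y, q) = -8 (h(Y, q) = 1 - 9 = -8)
h(F(4, 3), -5)² = (-8)² = 64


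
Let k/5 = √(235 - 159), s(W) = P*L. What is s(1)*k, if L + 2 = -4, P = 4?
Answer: -240*√19 ≈ -1046.1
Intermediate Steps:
L = -6 (L = -2 - 4 = -6)
s(W) = -24 (s(W) = 4*(-6) = -24)
k = 10*√19 (k = 5*√(235 - 159) = 5*√76 = 5*(2*√19) = 10*√19 ≈ 43.589)
s(1)*k = -240*√19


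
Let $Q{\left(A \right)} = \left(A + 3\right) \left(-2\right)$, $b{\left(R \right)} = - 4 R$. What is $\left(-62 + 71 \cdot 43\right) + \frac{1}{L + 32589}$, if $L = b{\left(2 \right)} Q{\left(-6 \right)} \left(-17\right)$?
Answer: $\frac{99914356}{33405} \approx 2991.0$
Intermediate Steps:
$Q{\left(A \right)} = -6 - 2 A$ ($Q{\left(A \right)} = \left(3 + A\right) \left(-2\right) = -6 - 2 A$)
$L = 816$ ($L = \left(-4\right) 2 \left(-6 - -12\right) \left(-17\right) = - 8 \left(-6 + 12\right) \left(-17\right) = \left(-8\right) 6 \left(-17\right) = \left(-48\right) \left(-17\right) = 816$)
$\left(-62 + 71 \cdot 43\right) + \frac{1}{L + 32589} = \left(-62 + 71 \cdot 43\right) + \frac{1}{816 + 32589} = \left(-62 + 3053\right) + \frac{1}{33405} = 2991 + \frac{1}{33405} = \frac{99914356}{33405}$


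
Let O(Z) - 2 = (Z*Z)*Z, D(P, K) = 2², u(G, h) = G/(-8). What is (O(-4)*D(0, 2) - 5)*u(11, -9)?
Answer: 2783/8 ≈ 347.88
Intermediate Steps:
u(G, h) = -G/8 (u(G, h) = G*(-⅛) = -G/8)
D(P, K) = 4
O(Z) = 2 + Z³ (O(Z) = 2 + (Z*Z)*Z = 2 + Z²*Z = 2 + Z³)
(O(-4)*D(0, 2) - 5)*u(11, -9) = ((2 + (-4)³)*4 - 5)*(-⅛*11) = ((2 - 64)*4 - 5)*(-11/8) = (-62*4 - 5)*(-11/8) = (-248 - 5)*(-11/8) = -253*(-11/8) = 2783/8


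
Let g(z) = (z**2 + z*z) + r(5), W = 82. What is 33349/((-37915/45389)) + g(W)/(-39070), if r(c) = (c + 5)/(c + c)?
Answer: -11827980008221/296267810 ≈ -39923.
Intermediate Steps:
r(c) = (5 + c)/(2*c) (r(c) = (5 + c)/((2*c)) = (5 + c)*(1/(2*c)) = (5 + c)/(2*c))
g(z) = 1 + 2*z**2 (g(z) = (z**2 + z*z) + (1/2)*(5 + 5)/5 = (z**2 + z**2) + (1/2)*(1/5)*10 = 2*z**2 + 1 = 1 + 2*z**2)
33349/((-37915/45389)) + g(W)/(-39070) = 33349/((-37915/45389)) + (1 + 2*82**2)/(-39070) = 33349/((-37915*1/45389)) + (1 + 2*6724)*(-1/39070) = 33349/(-37915/45389) + (1 + 13448)*(-1/39070) = 33349*(-45389/37915) + 13449*(-1/39070) = -1513677761/37915 - 13449/39070 = -11827980008221/296267810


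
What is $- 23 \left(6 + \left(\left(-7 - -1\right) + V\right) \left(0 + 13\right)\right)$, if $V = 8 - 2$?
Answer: $-138$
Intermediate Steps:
$V = 6$
$- 23 \left(6 + \left(\left(-7 - -1\right) + V\right) \left(0 + 13\right)\right) = - 23 \left(6 + \left(\left(-7 - -1\right) + 6\right) \left(0 + 13\right)\right) = - 23 \left(6 + \left(\left(-7 + 1\right) + 6\right) 13\right) = - 23 \left(6 + \left(-6 + 6\right) 13\right) = - 23 \left(6 + 0 \cdot 13\right) = - 23 \left(6 + 0\right) = \left(-23\right) 6 = -138$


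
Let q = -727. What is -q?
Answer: 727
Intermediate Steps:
-q = -1*(-727) = 727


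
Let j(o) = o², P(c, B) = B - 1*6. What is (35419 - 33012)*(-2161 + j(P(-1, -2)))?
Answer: -5047479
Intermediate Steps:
P(c, B) = -6 + B (P(c, B) = B - 6 = -6 + B)
(35419 - 33012)*(-2161 + j(P(-1, -2))) = (35419 - 33012)*(-2161 + (-6 - 2)²) = 2407*(-2161 + (-8)²) = 2407*(-2161 + 64) = 2407*(-2097) = -5047479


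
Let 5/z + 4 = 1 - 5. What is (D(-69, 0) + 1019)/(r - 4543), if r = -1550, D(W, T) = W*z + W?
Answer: -7945/48744 ≈ -0.16299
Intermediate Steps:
z = -5/8 (z = 5/(-4 + (1 - 5)) = 5/(-4 - 4) = 5/(-8) = 5*(-⅛) = -5/8 ≈ -0.62500)
D(W, T) = 3*W/8 (D(W, T) = W*(-5/8) + W = -5*W/8 + W = 3*W/8)
(D(-69, 0) + 1019)/(r - 4543) = ((3/8)*(-69) + 1019)/(-1550 - 4543) = (-207/8 + 1019)/(-6093) = (7945/8)*(-1/6093) = -7945/48744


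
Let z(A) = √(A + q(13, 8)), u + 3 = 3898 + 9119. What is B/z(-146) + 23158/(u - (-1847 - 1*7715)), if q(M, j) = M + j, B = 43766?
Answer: 11579/11288 - 43766*I*√5/25 ≈ 1.0258 - 3914.6*I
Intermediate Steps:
u = 13014 (u = -3 + (3898 + 9119) = -3 + 13017 = 13014)
z(A) = √(21 + A) (z(A) = √(A + (13 + 8)) = √(A + 21) = √(21 + A))
B/z(-146) + 23158/(u - (-1847 - 1*7715)) = 43766/(√(21 - 146)) + 23158/(13014 - (-1847 - 1*7715)) = 43766/(√(-125)) + 23158/(13014 - (-1847 - 7715)) = 43766/((5*I*√5)) + 23158/(13014 - 1*(-9562)) = 43766*(-I*√5/25) + 23158/(13014 + 9562) = -43766*I*√5/25 + 23158/22576 = -43766*I*√5/25 + 23158*(1/22576) = -43766*I*√5/25 + 11579/11288 = 11579/11288 - 43766*I*√5/25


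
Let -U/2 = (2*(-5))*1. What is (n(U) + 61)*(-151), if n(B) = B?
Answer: -12231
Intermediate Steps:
U = 20 (U = -2*2*(-5) = -(-20) = -2*(-10) = 20)
(n(U) + 61)*(-151) = (20 + 61)*(-151) = 81*(-151) = -12231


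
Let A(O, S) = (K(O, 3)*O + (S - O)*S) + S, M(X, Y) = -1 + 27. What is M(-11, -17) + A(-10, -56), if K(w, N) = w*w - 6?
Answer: 1606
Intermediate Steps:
K(w, N) = -6 + w² (K(w, N) = w² - 6 = -6 + w²)
M(X, Y) = 26
A(O, S) = S + O*(-6 + O²) + S*(S - O) (A(O, S) = ((-6 + O²)*O + (S - O)*S) + S = (O*(-6 + O²) + S*(S - O)) + S = S + O*(-6 + O²) + S*(S - O))
M(-11, -17) + A(-10, -56) = 26 + (-56 + (-56)² - 10*(-6 + (-10)²) - 1*(-10)*(-56)) = 26 + (-56 + 3136 - 10*(-6 + 100) - 560) = 26 + (-56 + 3136 - 10*94 - 560) = 26 + (-56 + 3136 - 940 - 560) = 26 + 1580 = 1606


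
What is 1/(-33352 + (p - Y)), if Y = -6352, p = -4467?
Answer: -1/31467 ≈ -3.1779e-5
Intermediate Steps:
1/(-33352 + (p - Y)) = 1/(-33352 + (-4467 - 1*(-6352))) = 1/(-33352 + (-4467 + 6352)) = 1/(-33352 + 1885) = 1/(-31467) = -1/31467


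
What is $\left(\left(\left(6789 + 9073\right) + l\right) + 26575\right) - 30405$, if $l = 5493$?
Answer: $17525$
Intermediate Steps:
$\left(\left(\left(6789 + 9073\right) + l\right) + 26575\right) - 30405 = \left(\left(\left(6789 + 9073\right) + 5493\right) + 26575\right) - 30405 = \left(\left(15862 + 5493\right) + 26575\right) - 30405 = \left(21355 + 26575\right) - 30405 = 47930 - 30405 = 17525$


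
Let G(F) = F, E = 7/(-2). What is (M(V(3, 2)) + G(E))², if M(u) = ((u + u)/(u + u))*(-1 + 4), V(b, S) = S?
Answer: ¼ ≈ 0.25000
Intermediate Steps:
E = -7/2 (E = 7*(-½) = -7/2 ≈ -3.5000)
M(u) = 3 (M(u) = ((2*u)/((2*u)))*3 = ((2*u)*(1/(2*u)))*3 = 1*3 = 3)
(M(V(3, 2)) + G(E))² = (3 - 7/2)² = (-½)² = ¼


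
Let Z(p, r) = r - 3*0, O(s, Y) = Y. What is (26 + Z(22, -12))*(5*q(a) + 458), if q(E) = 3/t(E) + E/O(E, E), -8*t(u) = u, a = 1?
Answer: 4802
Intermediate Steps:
t(u) = -u/8
Z(p, r) = r (Z(p, r) = r + 0 = r)
q(E) = 1 - 24/E (q(E) = 3/((-E/8)) + E/E = 3*(-8/E) + 1 = -24/E + 1 = 1 - 24/E)
(26 + Z(22, -12))*(5*q(a) + 458) = (26 - 12)*(5*((-24 + 1)/1) + 458) = 14*(5*(1*(-23)) + 458) = 14*(5*(-23) + 458) = 14*(-115 + 458) = 14*343 = 4802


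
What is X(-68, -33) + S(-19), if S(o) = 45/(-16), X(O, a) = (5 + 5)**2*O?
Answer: -108845/16 ≈ -6802.8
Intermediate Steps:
X(O, a) = 100*O (X(O, a) = 10**2*O = 100*O)
S(o) = -45/16 (S(o) = 45*(-1/16) = -45/16)
X(-68, -33) + S(-19) = 100*(-68) - 45/16 = -6800 - 45/16 = -108845/16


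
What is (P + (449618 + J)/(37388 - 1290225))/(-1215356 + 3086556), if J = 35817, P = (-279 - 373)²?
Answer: 532585534613/2344308594400 ≈ 0.22718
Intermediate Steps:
P = 425104 (P = (-652)² = 425104)
(P + (449618 + J)/(37388 - 1290225))/(-1215356 + 3086556) = (425104 + (449618 + 35817)/(37388 - 1290225))/(-1215356 + 3086556) = (425104 + 485435/(-1252837))/1871200 = (425104 + 485435*(-1/1252837))*(1/1871200) = (425104 - 485435/1252837)*(1/1871200) = (532585534613/1252837)*(1/1871200) = 532585534613/2344308594400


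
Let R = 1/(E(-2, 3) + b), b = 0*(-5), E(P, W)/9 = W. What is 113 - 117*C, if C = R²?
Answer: 9140/81 ≈ 112.84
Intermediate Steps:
E(P, W) = 9*W
b = 0
R = 1/27 (R = 1/(9*3 + 0) = 1/(27 + 0) = 1/27 ≈ 0.037037)
C = 1/729 (C = (1/27)² = 1/729 ≈ 0.0013717)
113 - 117*C = 113 - 117*1/729 = 113 - 13/81 = 9140/81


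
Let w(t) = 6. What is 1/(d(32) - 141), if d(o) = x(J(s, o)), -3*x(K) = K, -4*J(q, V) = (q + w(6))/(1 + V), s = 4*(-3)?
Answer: -66/9307 ≈ -0.0070914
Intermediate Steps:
s = -12
J(q, V) = -(6 + q)/(4*(1 + V)) (J(q, V) = -(q + 6)/(4*(1 + V)) = -(6 + q)/(4*(1 + V)))
x(K) = -K/3
d(o) = -1/(2*(1 + o)) (d(o) = -(-6 - 1*(-12))/(12*(1 + o)) = -(-6 + 12)/(12*(1 + o)) = -6/(12*(1 + o)) = -1/(2*(1 + o)))
1/(d(32) - 141) = 1/(-1/(2 + 2*32) - 141) = 1/(-1/(2 + 64) - 141) = 1/(-1/66 - 141) = 1/(-9307/66) = -66/9307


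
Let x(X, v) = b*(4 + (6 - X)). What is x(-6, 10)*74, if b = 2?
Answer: 2368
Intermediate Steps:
x(X, v) = 20 - 2*X (x(X, v) = 2*(4 + (6 - X)) = 2*(10 - X) = 20 - 2*X)
x(-6, 10)*74 = (20 - 2*(-6))*74 = (20 + 12)*74 = 32*74 = 2368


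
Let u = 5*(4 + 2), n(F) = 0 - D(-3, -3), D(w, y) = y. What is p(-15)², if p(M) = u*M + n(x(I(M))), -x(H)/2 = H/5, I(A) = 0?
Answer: 199809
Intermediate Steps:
x(H) = -2*H/5
n(F) = 3 (n(F) = 0 - 1*(-3) = 0 + 3 = 3)
u = 30 (u = 5*6 = 30)
p(M) = 3 + 30*M (p(M) = 30*M + 3 = 3 + 30*M)
p(-15)² = (3 + 30*(-15))² = (3 - 450)² = (-447)² = 199809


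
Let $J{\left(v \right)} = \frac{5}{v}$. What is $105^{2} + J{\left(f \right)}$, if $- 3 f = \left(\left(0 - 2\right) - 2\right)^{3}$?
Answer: $\frac{705615}{64} \approx 11025.0$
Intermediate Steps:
$f = \frac{64}{3}$ ($f = - \frac{\left(\left(0 - 2\right) - 2\right)^{3}}{3} = - \frac{\left(-2 - 2\right)^{3}}{3} = - \frac{\left(-4\right)^{3}}{3} = \left(- \frac{1}{3}\right) \left(-64\right) = \frac{64}{3} \approx 21.333$)
$105^{2} + J{\left(f \right)} = 105^{2} + \frac{5}{\frac{64}{3}} = 11025 + 5 \cdot \frac{3}{64} = 11025 + \frac{15}{64} = \frac{705615}{64}$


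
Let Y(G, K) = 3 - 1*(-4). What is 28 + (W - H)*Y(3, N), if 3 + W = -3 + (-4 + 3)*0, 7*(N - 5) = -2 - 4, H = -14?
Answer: 84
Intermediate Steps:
N = 29/7 (N = 5 + (-2 - 4)/7 = 5 + (1/7)*(-6) = 5 - 6/7 = 29/7 ≈ 4.1429)
Y(G, K) = 7 (Y(G, K) = 3 + 4 = 7)
W = -6 (W = -3 + (-3 + (-4 + 3)*0) = -3 + (-3 - 1*0) = -3 + (-3 + 0) = -3 - 3 = -6)
28 + (W - H)*Y(3, N) = 28 + (-6 - 1*(-14))*7 = 28 + (-6 + 14)*7 = 28 + 8*7 = 28 + 56 = 84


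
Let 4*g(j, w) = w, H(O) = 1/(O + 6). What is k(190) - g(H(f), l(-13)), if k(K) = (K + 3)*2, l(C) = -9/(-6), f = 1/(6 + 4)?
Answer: 3085/8 ≈ 385.63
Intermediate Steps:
f = ⅒ (f = 1/10 = ⅒ ≈ 0.10000)
H(O) = 1/(6 + O)
l(C) = 3/2 (l(C) = -9*(-⅙) = 3/2)
k(K) = 6 + 2*K (k(K) = (3 + K)*2 = 6 + 2*K)
g(j, w) = w/4
k(190) - g(H(f), l(-13)) = (6 + 2*190) - 3/(4*2) = (6 + 380) - 1*3/8 = 386 - 3/8 = 3085/8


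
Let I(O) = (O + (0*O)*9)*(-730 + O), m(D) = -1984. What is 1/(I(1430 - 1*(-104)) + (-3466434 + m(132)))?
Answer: -1/2235082 ≈ -4.4741e-7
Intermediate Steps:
I(O) = O*(-730 + O) (I(O) = (O + 0*9)*(-730 + O) = (O + 0)*(-730 + O) = O*(-730 + O))
1/(I(1430 - 1*(-104)) + (-3466434 + m(132))) = 1/((1430 - 1*(-104))*(-730 + (1430 - 1*(-104))) + (-3466434 - 1984)) = 1/((1430 + 104)*(-730 + (1430 + 104)) - 3468418) = 1/(1534*(-730 + 1534) - 3468418) = 1/(1534*804 - 3468418) = 1/(1233336 - 3468418) = 1/(-2235082) = -1/2235082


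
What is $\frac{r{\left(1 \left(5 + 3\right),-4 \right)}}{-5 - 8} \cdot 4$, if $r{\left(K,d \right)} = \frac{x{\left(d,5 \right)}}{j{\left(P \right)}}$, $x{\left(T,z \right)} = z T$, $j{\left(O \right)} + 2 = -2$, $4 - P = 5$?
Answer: $- \frac{20}{13} \approx -1.5385$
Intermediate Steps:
$P = -1$ ($P = 4 - 5 = -1$)
$j{\left(O \right)} = -4$ ($j{\left(O \right)} = -2 - 2 = -4$)
$x{\left(T,z \right)} = T z$
$r{\left(K,d \right)} = - \frac{5 d}{4}$ ($r{\left(K,d \right)} = \frac{d 5}{-4} = 5 d \left(- \frac{1}{4}\right) = - \frac{5 d}{4}$)
$\frac{r{\left(1 \left(5 + 3\right),-4 \right)}}{-5 - 8} \cdot 4 = \frac{\left(- \frac{5}{4}\right) \left(-4\right)}{-5 - 8} \cdot 4 = \frac{5}{-13} \cdot 4 = 5 \left(- \frac{1}{13}\right) 4 = \left(- \frac{5}{13}\right) 4 = - \frac{20}{13}$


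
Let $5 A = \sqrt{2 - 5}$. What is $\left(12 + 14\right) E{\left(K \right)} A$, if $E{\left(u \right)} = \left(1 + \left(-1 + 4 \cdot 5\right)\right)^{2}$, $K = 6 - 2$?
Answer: $2080 i \sqrt{3} \approx 3602.7 i$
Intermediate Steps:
$K = 4$ ($K = 6 - 2 = 4$)
$E{\left(u \right)} = 400$ ($E{\left(u \right)} = \left(1 + \left(-1 + 20\right)\right)^{2} = \left(1 + 19\right)^{2} = 20^{2} = 400$)
$A = \frac{i \sqrt{3}}{5}$ ($A = \frac{\sqrt{2 - 5}}{5} = \frac{\sqrt{-3}}{5} = \frac{i \sqrt{3}}{5} \approx 0.34641 i$)
$\left(12 + 14\right) E{\left(K \right)} A = \left(12 + 14\right) 400 \frac{i \sqrt{3}}{5} = 26 \cdot 80 i \sqrt{3} = 2080 i \sqrt{3}$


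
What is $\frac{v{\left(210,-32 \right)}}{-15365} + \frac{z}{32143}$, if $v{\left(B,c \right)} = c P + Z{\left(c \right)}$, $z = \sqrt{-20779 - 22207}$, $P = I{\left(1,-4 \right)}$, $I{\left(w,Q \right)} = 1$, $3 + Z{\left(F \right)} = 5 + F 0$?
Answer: $\frac{6}{3073} + \frac{i \sqrt{42986}}{32143} \approx 0.0019525 + 0.0064503 i$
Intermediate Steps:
$Z{\left(F \right)} = 2$ ($Z{\left(F \right)} = -3 + \left(5 + F 0\right) = -3 + \left(5 + 0\right) = -3 + 5 = 2$)
$P = 1$
$z = i \sqrt{42986}$ ($z = \sqrt{-42986} = i \sqrt{42986} \approx 207.33 i$)
$v{\left(B,c \right)} = 2 + c$ ($v{\left(B,c \right)} = c 1 + 2 = c + 2 = 2 + c$)
$\frac{v{\left(210,-32 \right)}}{-15365} + \frac{z}{32143} = \frac{2 - 32}{-15365} + \frac{i \sqrt{42986}}{32143} = \left(-30\right) \left(- \frac{1}{15365}\right) + i \sqrt{42986} \cdot \frac{1}{32143} = \frac{6}{3073} + \frac{i \sqrt{42986}}{32143}$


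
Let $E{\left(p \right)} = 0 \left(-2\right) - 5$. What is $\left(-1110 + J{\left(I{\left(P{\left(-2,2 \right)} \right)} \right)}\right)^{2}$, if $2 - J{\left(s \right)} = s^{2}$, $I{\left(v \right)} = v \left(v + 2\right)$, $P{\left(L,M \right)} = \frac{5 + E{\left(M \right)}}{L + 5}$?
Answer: $1227664$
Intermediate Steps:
$E{\left(p \right)} = -5$ ($E{\left(p \right)} = 0 - 5 = -5$)
$P{\left(L,M \right)} = 0$ ($P{\left(L,M \right)} = \frac{5 - 5}{L + 5} = \frac{0}{5 + L} = 0$)
$I{\left(v \right)} = v \left(2 + v\right)$
$J{\left(s \right)} = 2 - s^{2}$
$\left(-1110 + J{\left(I{\left(P{\left(-2,2 \right)} \right)} \right)}\right)^{2} = \left(-1110 + \left(2 - \left(0 \left(2 + 0\right)\right)^{2}\right)\right)^{2} = \left(-1110 + \left(2 - \left(0 \cdot 2\right)^{2}\right)\right)^{2} = \left(-1110 + \left(2 - 0^{2}\right)\right)^{2} = \left(-1110 + \left(2 - 0\right)\right)^{2} = \left(-1110 + \left(2 + 0\right)\right)^{2} = \left(-1110 + 2\right)^{2} = \left(-1108\right)^{2} = 1227664$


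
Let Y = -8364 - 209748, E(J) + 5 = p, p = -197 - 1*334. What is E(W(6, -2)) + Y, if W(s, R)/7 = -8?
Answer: -218648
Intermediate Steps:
p = -531 (p = -197 - 334 = -531)
W(s, R) = -56 (W(s, R) = 7*(-8) = -56)
E(J) = -536 (E(J) = -5 - 531 = -536)
Y = -218112
E(W(6, -2)) + Y = -536 - 218112 = -218648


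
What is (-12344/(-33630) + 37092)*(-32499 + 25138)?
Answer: -4591115706872/16815 ≈ -2.7304e+8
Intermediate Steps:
(-12344/(-33630) + 37092)*(-32499 + 25138) = (-12344*(-1/33630) + 37092)*(-7361) = (6172/16815 + 37092)*(-7361) = (623708152/16815)*(-7361) = -4591115706872/16815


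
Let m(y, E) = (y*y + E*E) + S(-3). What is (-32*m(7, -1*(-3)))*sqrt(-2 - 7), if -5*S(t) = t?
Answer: -28128*I/5 ≈ -5625.6*I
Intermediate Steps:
S(t) = -t/5
m(y, E) = 3/5 + E**2 + y**2 (m(y, E) = (y*y + E*E) - 1/5*(-3) = (y**2 + E**2) + 3/5 = (E**2 + y**2) + 3/5 = 3/5 + E**2 + y**2)
(-32*m(7, -1*(-3)))*sqrt(-2 - 7) = (-32*(3/5 + (-1*(-3))**2 + 7**2))*sqrt(-2 - 7) = (-32*(3/5 + 3**2 + 49))*sqrt(-9) = (-32*(3/5 + 9 + 49))*(3*I) = (-32*293/5)*(3*I) = -28128*I/5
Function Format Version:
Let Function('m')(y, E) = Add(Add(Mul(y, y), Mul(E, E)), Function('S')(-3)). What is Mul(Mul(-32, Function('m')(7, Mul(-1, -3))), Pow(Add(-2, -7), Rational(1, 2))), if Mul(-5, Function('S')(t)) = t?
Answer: Mul(Rational(-28128, 5), I) ≈ Mul(-5625.6, I)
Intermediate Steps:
Function('S')(t) = Mul(Rational(-1, 5), t)
Function('m')(y, E) = Add(Rational(3, 5), Pow(E, 2), Pow(y, 2)) (Function('m')(y, E) = Add(Add(Mul(y, y), Mul(E, E)), Mul(Rational(-1, 5), -3)) = Add(Add(Pow(y, 2), Pow(E, 2)), Rational(3, 5)) = Add(Add(Pow(E, 2), Pow(y, 2)), Rational(3, 5)) = Add(Rational(3, 5), Pow(E, 2), Pow(y, 2)))
Mul(Mul(-32, Function('m')(7, Mul(-1, -3))), Pow(Add(-2, -7), Rational(1, 2))) = Mul(Mul(-32, Add(Rational(3, 5), Pow(Mul(-1, -3), 2), Pow(7, 2))), Pow(Add(-2, -7), Rational(1, 2))) = Mul(Mul(-32, Add(Rational(3, 5), Pow(3, 2), 49)), Pow(-9, Rational(1, 2))) = Mul(Mul(-32, Add(Rational(3, 5), 9, 49)), Mul(3, I)) = Mul(Mul(-32, Rational(293, 5)), Mul(3, I)) = Mul(Rational(-9376, 5), Mul(3, I)) = Mul(Rational(-28128, 5), I)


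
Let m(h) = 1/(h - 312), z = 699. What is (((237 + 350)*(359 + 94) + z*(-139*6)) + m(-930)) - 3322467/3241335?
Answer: -425461504509733/1341912690 ≈ -3.1706e+5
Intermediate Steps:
m(h) = 1/(-312 + h)
(((237 + 350)*(359 + 94) + z*(-139*6)) + m(-930)) - 3322467/3241335 = (((237 + 350)*(359 + 94) + 699*(-139*6)) + 1/(-312 - 930)) - 3322467/3241335 = ((587*453 + 699*(-834)) + 1/(-1242)) - 3322467*1/3241335 = ((265911 - 582966) - 1/1242) - 1107489/1080445 = (-317055 - 1/1242) - 1107489/1080445 = -393782311/1242 - 1107489/1080445 = -425461504509733/1341912690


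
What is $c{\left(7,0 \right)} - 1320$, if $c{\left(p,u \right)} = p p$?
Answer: $-1271$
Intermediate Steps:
$c{\left(p,u \right)} = p^{2}$
$c{\left(7,0 \right)} - 1320 = 7^{2} - 1320 = 49 - 1320 = -1271$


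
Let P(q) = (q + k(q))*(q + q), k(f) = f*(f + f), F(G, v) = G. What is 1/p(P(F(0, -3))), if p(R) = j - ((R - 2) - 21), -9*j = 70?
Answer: 9/137 ≈ 0.065693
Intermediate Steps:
j = -70/9 (j = -⅑*70 = -70/9 ≈ -7.7778)
k(f) = 2*f² (k(f) = f*(2*f) = 2*f²)
P(q) = 2*q*(q + 2*q²) (P(q) = (q + 2*q²)*(q + q) = (q + 2*q²)*(2*q) = 2*q*(q + 2*q²))
p(R) = 137/9 - R (p(R) = -70/9 - ((R - 2) - 21) = -70/9 - ((-2 + R) - 21) = -70/9 - (-23 + R) = -70/9 + (23 - R) = 137/9 - R)
1/p(P(F(0, -3))) = 1/(137/9 - 0²*(2 + 4*0)) = 1/(137/9 - 0*(2 + 0)) = 1/(137/9 - 0*2) = 1/(137/9 - 1*0) = 1/(137/9 + 0) = 1/(137/9) = 9/137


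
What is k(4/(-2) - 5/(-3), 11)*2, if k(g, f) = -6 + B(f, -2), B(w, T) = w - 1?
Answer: 8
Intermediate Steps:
B(w, T) = -1 + w
k(g, f) = -7 + f (k(g, f) = -6 + (-1 + f) = -7 + f)
k(4/(-2) - 5/(-3), 11)*2 = (-7 + 11)*2 = 4*2 = 8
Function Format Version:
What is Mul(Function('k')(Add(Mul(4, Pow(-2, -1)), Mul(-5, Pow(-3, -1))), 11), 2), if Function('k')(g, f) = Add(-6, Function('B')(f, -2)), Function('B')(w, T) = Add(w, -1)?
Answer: 8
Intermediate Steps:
Function('B')(w, T) = Add(-1, w)
Function('k')(g, f) = Add(-7, f) (Function('k')(g, f) = Add(-6, Add(-1, f)) = Add(-7, f))
Mul(Function('k')(Add(Mul(4, Pow(-2, -1)), Mul(-5, Pow(-3, -1))), 11), 2) = Mul(Add(-7, 11), 2) = Mul(4, 2) = 8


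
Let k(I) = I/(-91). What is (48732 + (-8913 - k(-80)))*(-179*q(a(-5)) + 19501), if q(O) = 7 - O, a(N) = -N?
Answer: 69363684207/91 ≈ 7.6224e+8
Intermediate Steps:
k(I) = -I/91 (k(I) = I*(-1/91) = -I/91)
(48732 + (-8913 - k(-80)))*(-179*q(a(-5)) + 19501) = (48732 + (-8913 - (-1)*(-80)/91))*(-179*(7 - (-1)*(-5)) + 19501) = (48732 + (-8913 - 1*80/91))*(-179*(7 - 1*5) + 19501) = (48732 + (-8913 - 80/91))*(-179*(7 - 5) + 19501) = (48732 - 811163/91)*(-179*2 + 19501) = 3623449*(-358 + 19501)/91 = (3623449/91)*19143 = 69363684207/91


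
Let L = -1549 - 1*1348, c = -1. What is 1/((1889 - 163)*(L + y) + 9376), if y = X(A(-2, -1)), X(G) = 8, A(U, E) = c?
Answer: -1/4977038 ≈ -2.0092e-7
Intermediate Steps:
A(U, E) = -1
L = -2897 (L = -1549 - 1348 = -2897)
y = 8
1/((1889 - 163)*(L + y) + 9376) = 1/((1889 - 163)*(-2897 + 8) + 9376) = 1/(1726*(-2889) + 9376) = 1/(-4986414 + 9376) = 1/(-4977038) = -1/4977038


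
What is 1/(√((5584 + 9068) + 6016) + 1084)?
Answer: 271/288597 - √5167/577194 ≈ 0.00081449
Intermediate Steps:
1/(√((5584 + 9068) + 6016) + 1084) = 1/(√(14652 + 6016) + 1084) = 1/(√20668 + 1084) = 1/(2*√5167 + 1084) = 1/(1084 + 2*√5167)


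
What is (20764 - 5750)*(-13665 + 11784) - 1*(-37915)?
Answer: -28203419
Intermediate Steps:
(20764 - 5750)*(-13665 + 11784) - 1*(-37915) = 15014*(-1881) + 37915 = -28241334 + 37915 = -28203419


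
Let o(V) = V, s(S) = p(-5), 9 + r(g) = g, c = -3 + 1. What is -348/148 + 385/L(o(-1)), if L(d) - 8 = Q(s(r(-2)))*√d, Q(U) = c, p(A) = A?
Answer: 27011/629 + 385*I/34 ≈ 42.943 + 11.324*I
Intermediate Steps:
c = -2
r(g) = -9 + g
s(S) = -5
Q(U) = -2
L(d) = 8 - 2*√d
-348/148 + 385/L(o(-1)) = -348/148 + 385/(8 - 2*I) = -348*1/148 + 385/(8 - 2*I) = -87/37 + 385*((8 + 2*I)/68) = -87/37 + 385*(8 + 2*I)/68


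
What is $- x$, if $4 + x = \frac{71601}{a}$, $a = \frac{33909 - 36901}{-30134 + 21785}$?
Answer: $- \frac{54344071}{272} \approx -1.9979 \cdot 10^{5}$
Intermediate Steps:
$a = \frac{272}{759}$ ($a = - \frac{2992}{-8349} = \left(-2992\right) \left(- \frac{1}{8349}\right) = \frac{272}{759} \approx 0.35837$)
$x = \frac{54344071}{272}$ ($x = -4 + \frac{71601}{\frac{272}{759}} = -4 + 71601 \cdot \frac{759}{272} = -4 + \frac{54345159}{272} = \frac{54344071}{272} \approx 1.9979 \cdot 10^{5}$)
$- x = \left(-1\right) \frac{54344071}{272} = - \frac{54344071}{272}$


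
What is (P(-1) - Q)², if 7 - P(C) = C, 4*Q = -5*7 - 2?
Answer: 4761/16 ≈ 297.56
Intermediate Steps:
Q = -37/4 (Q = (-5*7 - 2)/4 = (-35 - 2)/4 = (¼)*(-37) = -37/4 ≈ -9.2500)
P(C) = 7 - C
(P(-1) - Q)² = ((7 - 1*(-1)) - 1*(-37/4))² = ((7 + 1) + 37/4)² = (8 + 37/4)² = (69/4)² = 4761/16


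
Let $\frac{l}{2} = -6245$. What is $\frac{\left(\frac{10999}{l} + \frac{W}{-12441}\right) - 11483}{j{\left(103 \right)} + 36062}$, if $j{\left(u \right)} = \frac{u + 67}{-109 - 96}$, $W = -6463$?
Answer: $- \frac{73159479679519}{229742534169720} \approx -0.31844$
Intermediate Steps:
$l = -12490$ ($l = 2 \left(-6245\right) = -12490$)
$j{\left(u \right)} = - \frac{67}{205} - \frac{u}{205}$ ($j{\left(u \right)} = \frac{67 + u}{-205} = \left(67 + u\right) \left(- \frac{1}{205}\right) = - \frac{67}{205} - \frac{u}{205}$)
$\frac{\left(\frac{10999}{l} + \frac{W}{-12441}\right) - 11483}{j{\left(103 \right)} + 36062} = \frac{\left(\frac{10999}{-12490} - \frac{6463}{-12441}\right) - 11483}{\left(- \frac{67}{205} - \frac{103}{205}\right) + 36062} = \frac{\left(10999 \left(- \frac{1}{12490}\right) - - \frac{6463}{12441}\right) - 11483}{\left(- \frac{67}{205} - \frac{103}{205}\right) + 36062} = \frac{\left(- \frac{10999}{12490} + \frac{6463}{12441}\right) - 11483}{- \frac{34}{41} + 36062} = \frac{- \frac{56115689}{155388090} - 11483}{\frac{1478508}{41}} = \left(- \frac{1784377553159}{155388090}\right) \frac{41}{1478508} = - \frac{73159479679519}{229742534169720}$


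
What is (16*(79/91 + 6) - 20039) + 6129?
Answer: -1255810/91 ≈ -13800.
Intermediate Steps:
(16*(79/91 + 6) - 20039) + 6129 = (16*(625/91) - 20039) + 6129 = (10000/91 - 20039) + 6129 = -1813549/91 + 6129 = -1255810/91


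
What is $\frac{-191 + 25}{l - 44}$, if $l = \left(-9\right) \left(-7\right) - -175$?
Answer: $- \frac{83}{97} \approx -0.85567$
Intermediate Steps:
$l = 238$ ($l = 63 + 175 = 238$)
$\frac{-191 + 25}{l - 44} = \frac{-191 + 25}{238 - 44} = - \frac{166}{194} = \left(-166\right) \frac{1}{194} = - \frac{83}{97}$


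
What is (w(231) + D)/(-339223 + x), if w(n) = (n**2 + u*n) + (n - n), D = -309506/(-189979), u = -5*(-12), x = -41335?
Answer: -12770887865/72298028282 ≈ -0.17664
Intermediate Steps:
u = 60
D = 309506/189979 (D = -309506*(-1/189979) = 309506/189979 ≈ 1.6292)
w(n) = n**2 + 60*n (w(n) = (n**2 + 60*n) + (n - n) = (n**2 + 60*n) + 0 = n**2 + 60*n)
(w(231) + D)/(-339223 + x) = (231*(60 + 231) + 309506/189979)/(-339223 - 41335) = (231*291 + 309506/189979)/(-380558) = (67221 + 309506/189979)*(-1/380558) = (12770887865/189979)*(-1/380558) = -12770887865/72298028282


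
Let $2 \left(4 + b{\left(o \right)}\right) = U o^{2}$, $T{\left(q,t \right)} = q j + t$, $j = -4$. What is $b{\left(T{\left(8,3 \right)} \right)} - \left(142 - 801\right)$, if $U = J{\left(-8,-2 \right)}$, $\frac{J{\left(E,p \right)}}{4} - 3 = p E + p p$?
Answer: $39341$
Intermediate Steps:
$J{\left(E,p \right)} = 12 + 4 p^{2} + 4 E p$ ($J{\left(E,p \right)} = 12 + 4 \left(p E + p p\right) = 12 + 4 \left(E p + p^{2}\right) = 12 + 4 \left(p^{2} + E p\right) = 12 + \left(4 p^{2} + 4 E p\right) = 12 + 4 p^{2} + 4 E p$)
$T{\left(q,t \right)} = t - 4 q$ ($T{\left(q,t \right)} = q \left(-4\right) + t = - 4 q + t = t - 4 q$)
$U = 92$ ($U = 12 + 4 \left(-2\right)^{2} + 4 \left(-8\right) \left(-2\right) = 12 + 4 \cdot 4 + 64 = 12 + 16 + 64 = 92$)
$b{\left(o \right)} = -4 + 46 o^{2}$ ($b{\left(o \right)} = -4 + \frac{92 o^{2}}{2} = -4 + 46 o^{2}$)
$b{\left(T{\left(8,3 \right)} \right)} - \left(142 - 801\right) = \left(-4 + 46 \left(3 - 32\right)^{2}\right) - \left(142 - 801\right) = \left(-4 + 46 \left(-29\right)^{2}\right) - -659 = \left(-4 + 46 \cdot 841\right) + 659 = \left(-4 + 38686\right) + 659 = 38682 + 659 = 39341$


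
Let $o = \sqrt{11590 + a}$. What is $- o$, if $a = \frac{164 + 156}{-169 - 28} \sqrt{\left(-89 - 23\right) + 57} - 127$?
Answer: $- \frac{\sqrt{444867567 - 63040 i \sqrt{55}}}{197} \approx -107.07 + 0.056258 i$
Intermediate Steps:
$a = -127 - \frac{320 i \sqrt{55}}{197}$ ($a = \frac{320}{-197} \sqrt{-112 + 57} - 127 = 320 \left(- \frac{1}{197}\right) \sqrt{-55} - 127 = - \frac{320 i \sqrt{55}}{197} - 127 = -127 - \frac{320 i \sqrt{55}}{197} \approx -127.0 - 12.047 i$)
$o = \sqrt{11463 - \frac{320 i \sqrt{55}}{197}}$ ($o = \sqrt{11590 - \left(127 + \frac{320 i \sqrt{55}}{197}\right)} = \sqrt{11463 - \frac{320 i \sqrt{55}}{197}} \approx 107.07 - 0.0563 i$)
$- o = - \frac{\sqrt{444867567 - 63040 i \sqrt{55}}}{197}$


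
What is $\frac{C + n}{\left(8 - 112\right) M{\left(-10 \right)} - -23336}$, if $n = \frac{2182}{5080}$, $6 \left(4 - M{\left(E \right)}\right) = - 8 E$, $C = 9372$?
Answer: $\frac{71417913}{185216800} \approx 0.38559$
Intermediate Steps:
$M{\left(E \right)} = 4 + \frac{4 E}{3}$ ($M{\left(E \right)} = 4 - \frac{\left(-8\right) E}{6} = 4 + \frac{4 E}{3}$)
$n = \frac{1091}{2540}$ ($n = 2182 \cdot \frac{1}{5080} = \frac{1091}{2540} \approx 0.42953$)
$\frac{C + n}{\left(8 - 112\right) M{\left(-10 \right)} - -23336} = \frac{9372 + \frac{1091}{2540}}{\left(8 - 112\right) \left(4 + \frac{4}{3} \left(-10\right)\right) - -23336} = \frac{23805971}{2540 \left(- 104 \left(4 - \frac{40}{3}\right) + 23336\right)} = \frac{23805971}{2540 \left(\left(-104\right) \left(- \frac{28}{3}\right) + 23336\right)} = \frac{23805971}{2540 \left(\frac{2912}{3} + 23336\right)} = \frac{23805971}{2540 \cdot \frac{72920}{3}} = \frac{23805971}{2540} \cdot \frac{3}{72920} = \frac{71417913}{185216800}$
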